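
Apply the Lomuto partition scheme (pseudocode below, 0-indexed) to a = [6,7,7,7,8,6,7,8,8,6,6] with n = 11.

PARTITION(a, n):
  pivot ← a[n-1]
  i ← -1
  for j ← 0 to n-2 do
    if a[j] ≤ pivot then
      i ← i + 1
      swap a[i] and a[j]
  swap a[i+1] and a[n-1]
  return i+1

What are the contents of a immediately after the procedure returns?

pivot = a[10] = 6; i = -1
j=0: a[0]=6 ≤ 6 → i=0, swap a[0],a[0] (no change) → [6,7,7,7,8,6,7,8,8,6,6]
j=1: a[1]=7 > 6 → no swap
j=2: a[2]=7 > 6 → no swap
j=3: a[3]=7 > 6 → no swap
j=4: a[4]=8 > 6 → no swap
j=5: a[5]=6 ≤ 6 → i=1, swap a[1],a[5] → [6,6,7,7,8,7,7,8,8,6,6]
j=6: a[6]=7 > 6 → no swap
j=7: a[7]=8 > 6 → no swap
j=8: a[8]=8 > 6 → no swap
j=9: a[9]=6 ≤ 6 → i=2, swap a[2],a[9] → [6,6,6,7,8,7,7,8,8,7,6]
final swap a[3],a[10] → [6,6,6,6,8,7,7,8,8,7,7]; return 3

[6,6,6,6,8,7,7,8,8,7,7]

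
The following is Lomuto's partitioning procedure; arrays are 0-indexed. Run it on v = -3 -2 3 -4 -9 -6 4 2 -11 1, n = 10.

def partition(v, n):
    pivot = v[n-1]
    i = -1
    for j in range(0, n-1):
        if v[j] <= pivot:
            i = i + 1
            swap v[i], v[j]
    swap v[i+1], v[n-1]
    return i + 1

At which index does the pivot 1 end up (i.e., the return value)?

pivot = v[9] = 1; i = -1
j=0: v[0]=-3 ≤ 1 → i=0, swap v[0],v[0] (no change) → -3 -2 3 -4 -9 -6 4 2 -11 1
j=1: v[1]=-2 ≤ 1 → i=1, swap v[1],v[1] (no change) → -3 -2 3 -4 -9 -6 4 2 -11 1
j=2: v[2]=3 > 1 → no swap
j=3: v[3]=-4 ≤ 1 → i=2, swap v[2],v[3] → -3 -2 -4 3 -9 -6 4 2 -11 1
j=4: v[4]=-9 ≤ 1 → i=3, swap v[3],v[4] → -3 -2 -4 -9 3 -6 4 2 -11 1
j=5: v[5]=-6 ≤ 1 → i=4, swap v[4],v[5] → -3 -2 -4 -9 -6 3 4 2 -11 1
j=6: v[6]=4 > 1 → no swap
j=7: v[7]=2 > 1 → no swap
j=8: v[8]=-11 ≤ 1 → i=5, swap v[5],v[8] → -3 -2 -4 -9 -6 -11 4 2 3 1
final swap v[6],v[9] → -3 -2 -4 -9 -6 -11 1 2 3 4; return 6

6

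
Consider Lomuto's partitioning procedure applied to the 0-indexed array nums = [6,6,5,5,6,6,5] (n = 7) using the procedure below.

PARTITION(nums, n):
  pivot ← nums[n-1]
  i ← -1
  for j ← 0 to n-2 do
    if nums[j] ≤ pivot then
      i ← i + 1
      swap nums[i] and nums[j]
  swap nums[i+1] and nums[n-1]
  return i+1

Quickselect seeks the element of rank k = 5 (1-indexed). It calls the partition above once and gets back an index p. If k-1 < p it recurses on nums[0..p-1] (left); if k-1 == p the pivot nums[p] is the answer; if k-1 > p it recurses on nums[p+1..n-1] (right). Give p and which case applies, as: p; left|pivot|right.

pivot = nums[6] = 5; i = -1
j=0: nums[0]=6 > 5 → no swap
j=1: nums[1]=6 > 5 → no swap
j=2: nums[2]=5 ≤ 5 → i=0, swap nums[0],nums[2] → [5,6,6,5,6,6,5]
j=3: nums[3]=5 ≤ 5 → i=1, swap nums[1],nums[3] → [5,5,6,6,6,6,5]
j=4: nums[4]=6 > 5 → no swap
j=5: nums[5]=6 > 5 → no swap
final swap nums[2],nums[6] → [5,5,5,6,6,6,6]; return 2
p = 2; k-1 = 4 > 2 ⇒ right

2; right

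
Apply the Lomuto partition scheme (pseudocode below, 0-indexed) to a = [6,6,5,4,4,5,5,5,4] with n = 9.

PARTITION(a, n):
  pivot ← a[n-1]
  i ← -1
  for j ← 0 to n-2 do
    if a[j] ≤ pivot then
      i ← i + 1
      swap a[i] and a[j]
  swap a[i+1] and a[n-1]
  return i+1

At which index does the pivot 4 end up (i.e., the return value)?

pivot=4, i=-1
j=0: 6>4, skip
j=1: 6>4, skip
j=2: 5>4, skip
j=3: 4≤4, i=0, swap(0,3) ⇒ [4,6,5,6,4,5,5,5,4]
j=4: 4≤4, i=1, swap(1,4) ⇒ [4,4,5,6,6,5,5,5,4]
j=5: 5>4, skip
j=6: 5>4, skip
j=7: 5>4, skip
swap(2,8) ⇒ [4,4,4,6,6,5,5,5,5]; return 2

2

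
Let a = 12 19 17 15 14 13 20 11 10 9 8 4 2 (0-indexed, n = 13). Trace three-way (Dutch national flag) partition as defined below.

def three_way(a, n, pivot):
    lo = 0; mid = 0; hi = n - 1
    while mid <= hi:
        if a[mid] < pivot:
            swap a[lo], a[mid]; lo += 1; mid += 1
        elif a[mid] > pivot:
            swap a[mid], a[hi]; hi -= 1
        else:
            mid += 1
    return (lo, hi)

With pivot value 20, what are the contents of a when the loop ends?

12 19 17 15 14 13 11 10 9 8 4 2 20

pivot = 20; lo=0, mid=0, hi=12
a[mid]=12<20: swap a[0],a[0]; lo=1,mid=1 → 12 19 17 15 14 13 20 11 10 9 8 4 2
a[mid]=19<20: swap a[1],a[1]; lo=2,mid=2 → 12 19 17 15 14 13 20 11 10 9 8 4 2
a[mid]=17<20: swap a[2],a[2]; lo=3,mid=3 → 12 19 17 15 14 13 20 11 10 9 8 4 2
a[mid]=15<20: swap a[3],a[3]; lo=4,mid=4 → 12 19 17 15 14 13 20 11 10 9 8 4 2
a[mid]=14<20: swap a[4],a[4]; lo=5,mid=5 → 12 19 17 15 14 13 20 11 10 9 8 4 2
a[mid]=13<20: swap a[5],a[5]; lo=6,mid=6 → 12 19 17 15 14 13 20 11 10 9 8 4 2
a[mid]=20=20: mid=7
a[mid]=11<20: swap a[6],a[7]; lo=7,mid=8 → 12 19 17 15 14 13 11 20 10 9 8 4 2
a[mid]=10<20: swap a[7],a[8]; lo=8,mid=9 → 12 19 17 15 14 13 11 10 20 9 8 4 2
a[mid]=9<20: swap a[8],a[9]; lo=9,mid=10 → 12 19 17 15 14 13 11 10 9 20 8 4 2
a[mid]=8<20: swap a[9],a[10]; lo=10,mid=11 → 12 19 17 15 14 13 11 10 9 8 20 4 2
a[mid]=4<20: swap a[10],a[11]; lo=11,mid=12 → 12 19 17 15 14 13 11 10 9 8 4 20 2
a[mid]=2<20: swap a[11],a[12]; lo=12,mid=13 → 12 19 17 15 14 13 11 10 9 8 4 2 20
end: lo=12, hi=12; a = 12 19 17 15 14 13 11 10 9 8 4 2 20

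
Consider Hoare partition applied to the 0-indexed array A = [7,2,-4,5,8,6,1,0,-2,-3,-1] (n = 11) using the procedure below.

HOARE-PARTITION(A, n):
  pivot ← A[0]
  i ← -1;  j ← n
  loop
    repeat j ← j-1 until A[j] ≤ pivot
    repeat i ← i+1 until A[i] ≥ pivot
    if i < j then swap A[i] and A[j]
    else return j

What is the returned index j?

pivot = A[0] = 7; i = -1, j = 11
j→10 (A[10]=-1≤7), i→0 (A[0]=7≥7); i<j, swap → [-1,2,-4,5,8,6,1,0,-2,-3,7]
j→9 (A[9]=-3≤7), i→4 (A[4]=8≥7); i<j, swap → [-1,2,-4,5,-3,6,1,0,-2,8,7]
j→8, i→9; i≥j, return j=8. A = [-1,2,-4,5,-3,6,1,0,-2,8,7]

8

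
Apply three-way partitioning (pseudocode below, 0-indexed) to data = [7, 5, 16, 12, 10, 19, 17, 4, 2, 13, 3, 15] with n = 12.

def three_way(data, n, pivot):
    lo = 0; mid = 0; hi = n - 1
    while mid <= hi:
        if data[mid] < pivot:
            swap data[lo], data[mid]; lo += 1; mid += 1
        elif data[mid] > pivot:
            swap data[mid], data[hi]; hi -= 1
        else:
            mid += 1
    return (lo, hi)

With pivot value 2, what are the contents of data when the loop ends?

[2, 16, 12, 10, 19, 17, 4, 5, 13, 3, 15, 7]

pivot = 2; lo=0, mid=0, hi=11
data[mid]=7>2: swap data[0],data[11]; hi=10 → [15, 5, 16, 12, 10, 19, 17, 4, 2, 13, 3, 7]
data[mid]=15>2: swap data[0],data[10]; hi=9 → [3, 5, 16, 12, 10, 19, 17, 4, 2, 13, 15, 7]
data[mid]=3>2: swap data[0],data[9]; hi=8 → [13, 5, 16, 12, 10, 19, 17, 4, 2, 3, 15, 7]
data[mid]=13>2: swap data[0],data[8]; hi=7 → [2, 5, 16, 12, 10, 19, 17, 4, 13, 3, 15, 7]
data[mid]=2=2: mid=1
data[mid]=5>2: swap data[1],data[7]; hi=6 → [2, 4, 16, 12, 10, 19, 17, 5, 13, 3, 15, 7]
data[mid]=4>2: swap data[1],data[6]; hi=5 → [2, 17, 16, 12, 10, 19, 4, 5, 13, 3, 15, 7]
data[mid]=17>2: swap data[1],data[5]; hi=4 → [2, 19, 16, 12, 10, 17, 4, 5, 13, 3, 15, 7]
data[mid]=19>2: swap data[1],data[4]; hi=3 → [2, 10, 16, 12, 19, 17, 4, 5, 13, 3, 15, 7]
data[mid]=10>2: swap data[1],data[3]; hi=2 → [2, 12, 16, 10, 19, 17, 4, 5, 13, 3, 15, 7]
data[mid]=12>2: swap data[1],data[2]; hi=1 → [2, 16, 12, 10, 19, 17, 4, 5, 13, 3, 15, 7]
data[mid]=16>2: swap data[1],data[1]; hi=0 → [2, 16, 12, 10, 19, 17, 4, 5, 13, 3, 15, 7]
end: lo=0, hi=0; data = [2, 16, 12, 10, 19, 17, 4, 5, 13, 3, 15, 7]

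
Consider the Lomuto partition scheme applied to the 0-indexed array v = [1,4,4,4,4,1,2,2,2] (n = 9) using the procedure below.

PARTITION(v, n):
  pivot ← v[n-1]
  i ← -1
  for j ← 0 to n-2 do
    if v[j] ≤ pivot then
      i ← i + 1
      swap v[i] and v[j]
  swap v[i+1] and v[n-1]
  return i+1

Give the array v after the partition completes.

[1,1,2,2,2,4,4,4,4]

pivot=2, i=-1
j=0: 1≤2, i=0, swap(0,0) ⇒ [1,4,4,4,4,1,2,2,2]
j=1: 4>2, skip
j=2: 4>2, skip
j=3: 4>2, skip
j=4: 4>2, skip
j=5: 1≤2, i=1, swap(1,5) ⇒ [1,1,4,4,4,4,2,2,2]
j=6: 2≤2, i=2, swap(2,6) ⇒ [1,1,2,4,4,4,4,2,2]
j=7: 2≤2, i=3, swap(3,7) ⇒ [1,1,2,2,4,4,4,4,2]
swap(4,8) ⇒ [1,1,2,2,2,4,4,4,4]; return 4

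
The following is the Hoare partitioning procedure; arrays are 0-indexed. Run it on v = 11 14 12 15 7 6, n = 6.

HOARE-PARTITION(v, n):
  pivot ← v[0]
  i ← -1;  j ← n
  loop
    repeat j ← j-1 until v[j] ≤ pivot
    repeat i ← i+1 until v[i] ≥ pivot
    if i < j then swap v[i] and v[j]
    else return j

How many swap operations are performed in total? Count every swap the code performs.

2

pivot = v[0] = 11; i = -1, j = 6
j→5 (v[5]=6≤11), i→0 (v[0]=11≥11); i<j, swap → 6 14 12 15 7 11
j→4 (v[4]=7≤11), i→1 (v[1]=14≥11); i<j, swap → 6 7 12 15 14 11
j→1, i→2; i≥j, return j=1. v = 6 7 12 15 14 11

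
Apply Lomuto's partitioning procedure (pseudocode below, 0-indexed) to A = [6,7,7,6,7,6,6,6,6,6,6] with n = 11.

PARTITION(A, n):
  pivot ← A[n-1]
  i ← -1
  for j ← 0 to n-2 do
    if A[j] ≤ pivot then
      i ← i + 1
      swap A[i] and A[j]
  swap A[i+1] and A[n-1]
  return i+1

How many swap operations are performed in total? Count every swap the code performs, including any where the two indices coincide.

8

pivot=6, i=-1
j=0: 6≤6, i=0, swap(0,0) ⇒ [6,7,7,6,7,6,6,6,6,6,6]
j=1: 7>6, skip
j=2: 7>6, skip
j=3: 6≤6, i=1, swap(1,3) ⇒ [6,6,7,7,7,6,6,6,6,6,6]
j=4: 7>6, skip
j=5: 6≤6, i=2, swap(2,5) ⇒ [6,6,6,7,7,7,6,6,6,6,6]
j=6: 6≤6, i=3, swap(3,6) ⇒ [6,6,6,6,7,7,7,6,6,6,6]
j=7: 6≤6, i=4, swap(4,7) ⇒ [6,6,6,6,6,7,7,7,6,6,6]
j=8: 6≤6, i=5, swap(5,8) ⇒ [6,6,6,6,6,6,7,7,7,6,6]
j=9: 6≤6, i=6, swap(6,9) ⇒ [6,6,6,6,6,6,6,7,7,7,6]
swap(7,10) ⇒ [6,6,6,6,6,6,6,6,7,7,7]; return 7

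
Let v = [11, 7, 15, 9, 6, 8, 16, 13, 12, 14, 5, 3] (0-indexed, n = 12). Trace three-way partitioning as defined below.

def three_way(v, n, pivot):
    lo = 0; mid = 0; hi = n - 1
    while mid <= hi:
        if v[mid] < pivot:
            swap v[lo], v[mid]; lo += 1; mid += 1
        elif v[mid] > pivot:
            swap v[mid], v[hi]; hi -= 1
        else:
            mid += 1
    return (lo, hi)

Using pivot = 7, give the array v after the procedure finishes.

lo=0 mid=0 hi=11
11>7: swap(0,11), hi=10 ⇒ [3, 7, 15, 9, 6, 8, 16, 13, 12, 14, 5, 11]
3<7: swap(0,0), lo=1 mid=1 ⇒ [3, 7, 15, 9, 6, 8, 16, 13, 12, 14, 5, 11]
7=7: mid=2
15>7: swap(2,10), hi=9 ⇒ [3, 7, 5, 9, 6, 8, 16, 13, 12, 14, 15, 11]
5<7: swap(1,2), lo=2 mid=3 ⇒ [3, 5, 7, 9, 6, 8, 16, 13, 12, 14, 15, 11]
9>7: swap(3,9), hi=8 ⇒ [3, 5, 7, 14, 6, 8, 16, 13, 12, 9, 15, 11]
14>7: swap(3,8), hi=7 ⇒ [3, 5, 7, 12, 6, 8, 16, 13, 14, 9, 15, 11]
12>7: swap(3,7), hi=6 ⇒ [3, 5, 7, 13, 6, 8, 16, 12, 14, 9, 15, 11]
13>7: swap(3,6), hi=5 ⇒ [3, 5, 7, 16, 6, 8, 13, 12, 14, 9, 15, 11]
16>7: swap(3,5), hi=4 ⇒ [3, 5, 7, 8, 6, 16, 13, 12, 14, 9, 15, 11]
8>7: swap(3,4), hi=3 ⇒ [3, 5, 7, 6, 8, 16, 13, 12, 14, 9, 15, 11]
6<7: swap(2,3), lo=3 mid=4 ⇒ [3, 5, 6, 7, 8, 16, 13, 12, 14, 9, 15, 11]
done. lo=3 hi=3; v=[3, 5, 6, 7, 8, 16, 13, 12, 14, 9, 15, 11]

[3, 5, 6, 7, 8, 16, 13, 12, 14, 9, 15, 11]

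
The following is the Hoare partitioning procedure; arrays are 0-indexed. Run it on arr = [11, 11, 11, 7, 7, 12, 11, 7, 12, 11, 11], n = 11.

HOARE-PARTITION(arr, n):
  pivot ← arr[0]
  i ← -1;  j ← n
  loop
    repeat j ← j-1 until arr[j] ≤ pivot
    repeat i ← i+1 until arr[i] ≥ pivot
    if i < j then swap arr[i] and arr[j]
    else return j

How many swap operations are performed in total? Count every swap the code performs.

4

pivot=11
j stops at 10 (11), i stops at 0 (11); swap ⇒ [11, 11, 11, 7, 7, 12, 11, 7, 12, 11, 11]
j stops at 9 (11), i stops at 1 (11); swap ⇒ [11, 11, 11, 7, 7, 12, 11, 7, 12, 11, 11]
j stops at 7 (7), i stops at 2 (11); swap ⇒ [11, 11, 7, 7, 7, 12, 11, 11, 12, 11, 11]
j stops at 6 (11), i stops at 5 (12); swap ⇒ [11, 11, 7, 7, 7, 11, 12, 11, 12, 11, 11]
j stops at 5, i stops at 6; i≥j ⇒ return 5. arr=[11, 11, 7, 7, 7, 11, 12, 11, 12, 11, 11]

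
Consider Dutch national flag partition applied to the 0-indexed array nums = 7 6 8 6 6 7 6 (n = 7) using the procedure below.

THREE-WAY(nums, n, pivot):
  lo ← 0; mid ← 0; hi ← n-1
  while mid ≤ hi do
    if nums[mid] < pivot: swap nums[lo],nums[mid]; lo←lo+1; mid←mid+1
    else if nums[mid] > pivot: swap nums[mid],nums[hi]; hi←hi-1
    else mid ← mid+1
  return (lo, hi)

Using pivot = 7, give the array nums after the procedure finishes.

6 6 6 6 7 7 8

lo=0 mid=0 hi=6
7=7: mid=1
6<7: swap(0,1), lo=1 mid=2 ⇒ 6 7 8 6 6 7 6
8>7: swap(2,6), hi=5 ⇒ 6 7 6 6 6 7 8
6<7: swap(1,2), lo=2 mid=3 ⇒ 6 6 7 6 6 7 8
6<7: swap(2,3), lo=3 mid=4 ⇒ 6 6 6 7 6 7 8
6<7: swap(3,4), lo=4 mid=5 ⇒ 6 6 6 6 7 7 8
7=7: mid=6
done. lo=4 hi=5; nums=6 6 6 6 7 7 8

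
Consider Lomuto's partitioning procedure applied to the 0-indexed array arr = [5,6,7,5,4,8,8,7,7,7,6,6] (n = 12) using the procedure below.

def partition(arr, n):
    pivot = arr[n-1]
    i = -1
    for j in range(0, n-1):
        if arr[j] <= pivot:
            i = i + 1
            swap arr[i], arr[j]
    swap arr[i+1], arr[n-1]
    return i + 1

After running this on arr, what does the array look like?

[5,6,5,4,6,6,8,7,7,7,7,8]

pivot=6, i=-1
j=0: 5≤6, i=0, swap(0,0) ⇒ [5,6,7,5,4,8,8,7,7,7,6,6]
j=1: 6≤6, i=1, swap(1,1) ⇒ [5,6,7,5,4,8,8,7,7,7,6,6]
j=2: 7>6, skip
j=3: 5≤6, i=2, swap(2,3) ⇒ [5,6,5,7,4,8,8,7,7,7,6,6]
j=4: 4≤6, i=3, swap(3,4) ⇒ [5,6,5,4,7,8,8,7,7,7,6,6]
j=5: 8>6, skip
j=6: 8>6, skip
j=7: 7>6, skip
j=8: 7>6, skip
j=9: 7>6, skip
j=10: 6≤6, i=4, swap(4,10) ⇒ [5,6,5,4,6,8,8,7,7,7,7,6]
swap(5,11) ⇒ [5,6,5,4,6,6,8,7,7,7,7,8]; return 5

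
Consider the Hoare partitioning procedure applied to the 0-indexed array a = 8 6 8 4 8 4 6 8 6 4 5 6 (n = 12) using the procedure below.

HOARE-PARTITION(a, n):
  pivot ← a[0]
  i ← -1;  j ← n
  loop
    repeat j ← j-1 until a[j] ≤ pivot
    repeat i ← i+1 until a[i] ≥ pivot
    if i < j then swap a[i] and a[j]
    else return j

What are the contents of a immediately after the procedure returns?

pivot = a[0] = 8; i = -1, j = 12
j→11 (a[11]=6≤8), i→0 (a[0]=8≥8); i<j, swap → 6 6 8 4 8 4 6 8 6 4 5 8
j→10 (a[10]=5≤8), i→2 (a[2]=8≥8); i<j, swap → 6 6 5 4 8 4 6 8 6 4 8 8
j→9 (a[9]=4≤8), i→4 (a[4]=8≥8); i<j, swap → 6 6 5 4 4 4 6 8 6 8 8 8
j→8 (a[8]=6≤8), i→7 (a[7]=8≥8); i<j, swap → 6 6 5 4 4 4 6 6 8 8 8 8
j→7, i→8; i≥j, return j=7. a = 6 6 5 4 4 4 6 6 8 8 8 8

6 6 5 4 4 4 6 6 8 8 8 8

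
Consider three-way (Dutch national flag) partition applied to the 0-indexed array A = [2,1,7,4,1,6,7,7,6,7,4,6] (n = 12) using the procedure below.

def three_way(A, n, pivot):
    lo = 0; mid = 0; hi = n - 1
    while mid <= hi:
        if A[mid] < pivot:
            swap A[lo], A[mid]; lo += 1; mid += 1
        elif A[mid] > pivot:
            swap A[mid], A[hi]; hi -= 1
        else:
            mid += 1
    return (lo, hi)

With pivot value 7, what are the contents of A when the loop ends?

lo=0 mid=0 hi=11
2<7: swap(0,0), lo=1 mid=1 ⇒ [2,1,7,4,1,6,7,7,6,7,4,6]
1<7: swap(1,1), lo=2 mid=2 ⇒ [2,1,7,4,1,6,7,7,6,7,4,6]
7=7: mid=3
4<7: swap(2,3), lo=3 mid=4 ⇒ [2,1,4,7,1,6,7,7,6,7,4,6]
1<7: swap(3,4), lo=4 mid=5 ⇒ [2,1,4,1,7,6,7,7,6,7,4,6]
6<7: swap(4,5), lo=5 mid=6 ⇒ [2,1,4,1,6,7,7,7,6,7,4,6]
7=7: mid=7
7=7: mid=8
6<7: swap(5,8), lo=6 mid=9 ⇒ [2,1,4,1,6,6,7,7,7,7,4,6]
7=7: mid=10
4<7: swap(6,10), lo=7 mid=11 ⇒ [2,1,4,1,6,6,4,7,7,7,7,6]
6<7: swap(7,11), lo=8 mid=12 ⇒ [2,1,4,1,6,6,4,6,7,7,7,7]
done. lo=8 hi=11; A=[2,1,4,1,6,6,4,6,7,7,7,7]

[2,1,4,1,6,6,4,6,7,7,7,7]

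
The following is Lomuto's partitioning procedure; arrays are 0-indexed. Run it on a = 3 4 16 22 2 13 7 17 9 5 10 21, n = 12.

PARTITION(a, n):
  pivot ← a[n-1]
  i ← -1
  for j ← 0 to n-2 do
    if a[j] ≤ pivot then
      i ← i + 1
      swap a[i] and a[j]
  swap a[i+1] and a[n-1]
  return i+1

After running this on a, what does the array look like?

pivot = a[11] = 21; i = -1
j=0: a[0]=3 ≤ 21 → i=0, swap a[0],a[0] (no change) → 3 4 16 22 2 13 7 17 9 5 10 21
j=1: a[1]=4 ≤ 21 → i=1, swap a[1],a[1] (no change) → 3 4 16 22 2 13 7 17 9 5 10 21
j=2: a[2]=16 ≤ 21 → i=2, swap a[2],a[2] (no change) → 3 4 16 22 2 13 7 17 9 5 10 21
j=3: a[3]=22 > 21 → no swap
j=4: a[4]=2 ≤ 21 → i=3, swap a[3],a[4] → 3 4 16 2 22 13 7 17 9 5 10 21
j=5: a[5]=13 ≤ 21 → i=4, swap a[4],a[5] → 3 4 16 2 13 22 7 17 9 5 10 21
j=6: a[6]=7 ≤ 21 → i=5, swap a[5],a[6] → 3 4 16 2 13 7 22 17 9 5 10 21
j=7: a[7]=17 ≤ 21 → i=6, swap a[6],a[7] → 3 4 16 2 13 7 17 22 9 5 10 21
j=8: a[8]=9 ≤ 21 → i=7, swap a[7],a[8] → 3 4 16 2 13 7 17 9 22 5 10 21
j=9: a[9]=5 ≤ 21 → i=8, swap a[8],a[9] → 3 4 16 2 13 7 17 9 5 22 10 21
j=10: a[10]=10 ≤ 21 → i=9, swap a[9],a[10] → 3 4 16 2 13 7 17 9 5 10 22 21
final swap a[10],a[11] → 3 4 16 2 13 7 17 9 5 10 21 22; return 10

3 4 16 2 13 7 17 9 5 10 21 22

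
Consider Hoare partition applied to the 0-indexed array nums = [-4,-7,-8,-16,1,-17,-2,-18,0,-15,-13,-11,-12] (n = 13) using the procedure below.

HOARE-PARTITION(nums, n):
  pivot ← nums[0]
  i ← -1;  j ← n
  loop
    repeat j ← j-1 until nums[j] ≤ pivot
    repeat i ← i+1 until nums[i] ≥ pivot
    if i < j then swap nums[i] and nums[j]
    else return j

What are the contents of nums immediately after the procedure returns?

[-12,-7,-8,-16,-11,-17,-13,-18,-15,0,-2,1,-4]

pivot = nums[0] = -4; i = -1, j = 13
j→12 (nums[12]=-12≤-4), i→0 (nums[0]=-4≥-4); i<j, swap → [-12,-7,-8,-16,1,-17,-2,-18,0,-15,-13,-11,-4]
j→11 (nums[11]=-11≤-4), i→4 (nums[4]=1≥-4); i<j, swap → [-12,-7,-8,-16,-11,-17,-2,-18,0,-15,-13,1,-4]
j→10 (nums[10]=-13≤-4), i→6 (nums[6]=-2≥-4); i<j, swap → [-12,-7,-8,-16,-11,-17,-13,-18,0,-15,-2,1,-4]
j→9 (nums[9]=-15≤-4), i→8 (nums[8]=0≥-4); i<j, swap → [-12,-7,-8,-16,-11,-17,-13,-18,-15,0,-2,1,-4]
j→8, i→9; i≥j, return j=8. nums = [-12,-7,-8,-16,-11,-17,-13,-18,-15,0,-2,1,-4]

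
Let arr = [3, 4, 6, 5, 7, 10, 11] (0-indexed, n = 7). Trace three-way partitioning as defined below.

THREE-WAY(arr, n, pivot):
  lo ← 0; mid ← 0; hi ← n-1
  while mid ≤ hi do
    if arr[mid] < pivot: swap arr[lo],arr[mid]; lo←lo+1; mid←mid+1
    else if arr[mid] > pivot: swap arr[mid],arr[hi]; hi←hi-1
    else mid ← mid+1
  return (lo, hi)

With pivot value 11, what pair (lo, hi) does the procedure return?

lo=0 mid=0 hi=6
3<11: swap(0,0), lo=1 mid=1 ⇒ [3, 4, 6, 5, 7, 10, 11]
4<11: swap(1,1), lo=2 mid=2 ⇒ [3, 4, 6, 5, 7, 10, 11]
6<11: swap(2,2), lo=3 mid=3 ⇒ [3, 4, 6, 5, 7, 10, 11]
5<11: swap(3,3), lo=4 mid=4 ⇒ [3, 4, 6, 5, 7, 10, 11]
7<11: swap(4,4), lo=5 mid=5 ⇒ [3, 4, 6, 5, 7, 10, 11]
10<11: swap(5,5), lo=6 mid=6 ⇒ [3, 4, 6, 5, 7, 10, 11]
11=11: mid=7
done. lo=6 hi=6; arr=[3, 4, 6, 5, 7, 10, 11]

(6, 6)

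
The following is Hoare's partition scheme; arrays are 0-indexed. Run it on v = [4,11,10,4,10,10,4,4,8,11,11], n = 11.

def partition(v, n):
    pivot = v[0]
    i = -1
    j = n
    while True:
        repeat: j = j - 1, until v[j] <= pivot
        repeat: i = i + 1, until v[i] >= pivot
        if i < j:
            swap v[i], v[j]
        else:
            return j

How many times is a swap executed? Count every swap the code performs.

3

pivot=4
j stops at 7 (4), i stops at 0 (4); swap ⇒ [4,11,10,4,10,10,4,4,8,11,11]
j stops at 6 (4), i stops at 1 (11); swap ⇒ [4,4,10,4,10,10,11,4,8,11,11]
j stops at 3 (4), i stops at 2 (10); swap ⇒ [4,4,4,10,10,10,11,4,8,11,11]
j stops at 2, i stops at 3; i≥j ⇒ return 2. v=[4,4,4,10,10,10,11,4,8,11,11]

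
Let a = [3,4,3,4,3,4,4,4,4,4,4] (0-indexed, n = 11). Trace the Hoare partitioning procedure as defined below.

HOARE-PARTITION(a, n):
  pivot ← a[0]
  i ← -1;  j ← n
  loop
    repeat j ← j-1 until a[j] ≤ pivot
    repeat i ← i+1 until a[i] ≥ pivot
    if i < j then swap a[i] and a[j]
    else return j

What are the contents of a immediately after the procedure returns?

[3,3,4,4,3,4,4,4,4,4,4]

pivot = a[0] = 3; i = -1, j = 11
j→4 (a[4]=3≤3), i→0 (a[0]=3≥3); i<j, swap → [3,4,3,4,3,4,4,4,4,4,4]
j→2 (a[2]=3≤3), i→1 (a[1]=4≥3); i<j, swap → [3,3,4,4,3,4,4,4,4,4,4]
j→1, i→2; i≥j, return j=1. a = [3,3,4,4,3,4,4,4,4,4,4]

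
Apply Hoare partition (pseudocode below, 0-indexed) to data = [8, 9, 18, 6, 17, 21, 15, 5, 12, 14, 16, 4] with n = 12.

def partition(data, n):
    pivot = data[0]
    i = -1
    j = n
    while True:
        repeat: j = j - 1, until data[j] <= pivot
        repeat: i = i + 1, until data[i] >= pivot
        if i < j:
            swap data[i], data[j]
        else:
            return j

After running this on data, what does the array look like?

pivot = data[0] = 8; i = -1, j = 12
j→11 (data[11]=4≤8), i→0 (data[0]=8≥8); i<j, swap → [4, 9, 18, 6, 17, 21, 15, 5, 12, 14, 16, 8]
j→7 (data[7]=5≤8), i→1 (data[1]=9≥8); i<j, swap → [4, 5, 18, 6, 17, 21, 15, 9, 12, 14, 16, 8]
j→3 (data[3]=6≤8), i→2 (data[2]=18≥8); i<j, swap → [4, 5, 6, 18, 17, 21, 15, 9, 12, 14, 16, 8]
j→2, i→3; i≥j, return j=2. data = [4, 5, 6, 18, 17, 21, 15, 9, 12, 14, 16, 8]

[4, 5, 6, 18, 17, 21, 15, 9, 12, 14, 16, 8]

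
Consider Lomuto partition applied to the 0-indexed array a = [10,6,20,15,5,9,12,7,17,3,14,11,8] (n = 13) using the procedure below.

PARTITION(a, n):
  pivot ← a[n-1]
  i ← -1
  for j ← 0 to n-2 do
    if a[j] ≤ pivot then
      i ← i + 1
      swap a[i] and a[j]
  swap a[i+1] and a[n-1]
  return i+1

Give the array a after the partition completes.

pivot = a[12] = 8; i = -1
j=0: a[0]=10 > 8 → no swap
j=1: a[1]=6 ≤ 8 → i=0, swap a[0],a[1] → [6,10,20,15,5,9,12,7,17,3,14,11,8]
j=2: a[2]=20 > 8 → no swap
j=3: a[3]=15 > 8 → no swap
j=4: a[4]=5 ≤ 8 → i=1, swap a[1],a[4] → [6,5,20,15,10,9,12,7,17,3,14,11,8]
j=5: a[5]=9 > 8 → no swap
j=6: a[6]=12 > 8 → no swap
j=7: a[7]=7 ≤ 8 → i=2, swap a[2],a[7] → [6,5,7,15,10,9,12,20,17,3,14,11,8]
j=8: a[8]=17 > 8 → no swap
j=9: a[9]=3 ≤ 8 → i=3, swap a[3],a[9] → [6,5,7,3,10,9,12,20,17,15,14,11,8]
j=10: a[10]=14 > 8 → no swap
j=11: a[11]=11 > 8 → no swap
final swap a[4],a[12] → [6,5,7,3,8,9,12,20,17,15,14,11,10]; return 4

[6,5,7,3,8,9,12,20,17,15,14,11,10]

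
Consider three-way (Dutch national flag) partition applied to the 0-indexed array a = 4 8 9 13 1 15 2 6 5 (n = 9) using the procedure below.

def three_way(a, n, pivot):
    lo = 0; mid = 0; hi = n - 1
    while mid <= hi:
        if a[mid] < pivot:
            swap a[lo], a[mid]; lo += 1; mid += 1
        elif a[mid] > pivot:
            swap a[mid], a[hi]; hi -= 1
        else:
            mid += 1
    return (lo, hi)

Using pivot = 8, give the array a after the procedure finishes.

4 5 6 1 2 8 15 13 9

lo=0 mid=0 hi=8
4<8: swap(0,0), lo=1 mid=1 ⇒ 4 8 9 13 1 15 2 6 5
8=8: mid=2
9>8: swap(2,8), hi=7 ⇒ 4 8 5 13 1 15 2 6 9
5<8: swap(1,2), lo=2 mid=3 ⇒ 4 5 8 13 1 15 2 6 9
13>8: swap(3,7), hi=6 ⇒ 4 5 8 6 1 15 2 13 9
6<8: swap(2,3), lo=3 mid=4 ⇒ 4 5 6 8 1 15 2 13 9
1<8: swap(3,4), lo=4 mid=5 ⇒ 4 5 6 1 8 15 2 13 9
15>8: swap(5,6), hi=5 ⇒ 4 5 6 1 8 2 15 13 9
2<8: swap(4,5), lo=5 mid=6 ⇒ 4 5 6 1 2 8 15 13 9
done. lo=5 hi=5; a=4 5 6 1 2 8 15 13 9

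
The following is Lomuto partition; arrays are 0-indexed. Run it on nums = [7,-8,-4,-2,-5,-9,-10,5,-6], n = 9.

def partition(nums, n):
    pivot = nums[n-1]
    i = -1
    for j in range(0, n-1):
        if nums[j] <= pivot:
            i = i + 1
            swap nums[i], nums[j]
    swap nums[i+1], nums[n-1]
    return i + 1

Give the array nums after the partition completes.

[-8,-9,-10,-6,-5,7,-4,5,-2]

pivot=-6, i=-1
j=0: 7>-6, skip
j=1: -8≤-6, i=0, swap(0,1) ⇒ [-8,7,-4,-2,-5,-9,-10,5,-6]
j=2: -4>-6, skip
j=3: -2>-6, skip
j=4: -5>-6, skip
j=5: -9≤-6, i=1, swap(1,5) ⇒ [-8,-9,-4,-2,-5,7,-10,5,-6]
j=6: -10≤-6, i=2, swap(2,6) ⇒ [-8,-9,-10,-2,-5,7,-4,5,-6]
j=7: 5>-6, skip
swap(3,8) ⇒ [-8,-9,-10,-6,-5,7,-4,5,-2]; return 3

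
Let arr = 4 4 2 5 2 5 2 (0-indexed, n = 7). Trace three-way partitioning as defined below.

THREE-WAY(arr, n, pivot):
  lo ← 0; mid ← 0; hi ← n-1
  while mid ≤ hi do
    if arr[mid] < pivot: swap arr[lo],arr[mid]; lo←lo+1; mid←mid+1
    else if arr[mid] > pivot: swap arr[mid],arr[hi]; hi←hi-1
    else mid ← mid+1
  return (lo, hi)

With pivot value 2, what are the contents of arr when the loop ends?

2 2 2 5 5 4 4

pivot = 2; lo=0, mid=0, hi=6
arr[mid]=4>2: swap arr[0],arr[6]; hi=5 → 2 4 2 5 2 5 4
arr[mid]=2=2: mid=1
arr[mid]=4>2: swap arr[1],arr[5]; hi=4 → 2 5 2 5 2 4 4
arr[mid]=5>2: swap arr[1],arr[4]; hi=3 → 2 2 2 5 5 4 4
arr[mid]=2=2: mid=2
arr[mid]=2=2: mid=3
arr[mid]=5>2: swap arr[3],arr[3]; hi=2 → 2 2 2 5 5 4 4
end: lo=0, hi=2; arr = 2 2 2 5 5 4 4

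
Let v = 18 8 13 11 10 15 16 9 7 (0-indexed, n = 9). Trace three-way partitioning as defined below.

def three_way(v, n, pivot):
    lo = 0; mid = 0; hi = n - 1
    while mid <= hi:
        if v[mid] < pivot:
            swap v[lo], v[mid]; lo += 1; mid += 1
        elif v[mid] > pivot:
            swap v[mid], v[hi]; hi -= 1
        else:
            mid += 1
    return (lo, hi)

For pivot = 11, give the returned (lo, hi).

(4, 4)

lo=0 mid=0 hi=8
18>11: swap(0,8), hi=7 ⇒ 7 8 13 11 10 15 16 9 18
7<11: swap(0,0), lo=1 mid=1 ⇒ 7 8 13 11 10 15 16 9 18
8<11: swap(1,1), lo=2 mid=2 ⇒ 7 8 13 11 10 15 16 9 18
13>11: swap(2,7), hi=6 ⇒ 7 8 9 11 10 15 16 13 18
9<11: swap(2,2), lo=3 mid=3 ⇒ 7 8 9 11 10 15 16 13 18
11=11: mid=4
10<11: swap(3,4), lo=4 mid=5 ⇒ 7 8 9 10 11 15 16 13 18
15>11: swap(5,6), hi=5 ⇒ 7 8 9 10 11 16 15 13 18
16>11: swap(5,5), hi=4 ⇒ 7 8 9 10 11 16 15 13 18
done. lo=4 hi=4; v=7 8 9 10 11 16 15 13 18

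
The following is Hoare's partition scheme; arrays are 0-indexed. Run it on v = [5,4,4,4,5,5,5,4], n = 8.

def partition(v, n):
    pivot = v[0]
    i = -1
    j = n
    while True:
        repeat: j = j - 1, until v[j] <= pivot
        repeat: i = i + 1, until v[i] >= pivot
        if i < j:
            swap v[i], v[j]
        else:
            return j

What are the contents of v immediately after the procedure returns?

pivot=5
j stops at 7 (4), i stops at 0 (5); swap ⇒ [4,4,4,4,5,5,5,5]
j stops at 6 (5), i stops at 4 (5); swap ⇒ [4,4,4,4,5,5,5,5]
j stops at 5, i stops at 5; i≥j ⇒ return 5. v=[4,4,4,4,5,5,5,5]

[4,4,4,4,5,5,5,5]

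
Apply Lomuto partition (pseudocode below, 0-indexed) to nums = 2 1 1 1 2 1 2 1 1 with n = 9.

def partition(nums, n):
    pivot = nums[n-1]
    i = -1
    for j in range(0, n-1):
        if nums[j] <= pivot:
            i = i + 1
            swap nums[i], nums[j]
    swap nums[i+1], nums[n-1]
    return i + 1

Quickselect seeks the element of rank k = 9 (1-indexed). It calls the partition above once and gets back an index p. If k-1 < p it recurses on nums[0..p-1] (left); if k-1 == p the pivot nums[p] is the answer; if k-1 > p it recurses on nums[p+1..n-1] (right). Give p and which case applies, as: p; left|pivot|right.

pivot = nums[8] = 1; i = -1
j=0: nums[0]=2 > 1 → no swap
j=1: nums[1]=1 ≤ 1 → i=0, swap nums[0],nums[1] → 1 2 1 1 2 1 2 1 1
j=2: nums[2]=1 ≤ 1 → i=1, swap nums[1],nums[2] → 1 1 2 1 2 1 2 1 1
j=3: nums[3]=1 ≤ 1 → i=2, swap nums[2],nums[3] → 1 1 1 2 2 1 2 1 1
j=4: nums[4]=2 > 1 → no swap
j=5: nums[5]=1 ≤ 1 → i=3, swap nums[3],nums[5] → 1 1 1 1 2 2 2 1 1
j=6: nums[6]=2 > 1 → no swap
j=7: nums[7]=1 ≤ 1 → i=4, swap nums[4],nums[7] → 1 1 1 1 1 2 2 2 1
final swap nums[5],nums[8] → 1 1 1 1 1 1 2 2 2; return 5
p = 5; k-1 = 8 > 5 ⇒ right

5; right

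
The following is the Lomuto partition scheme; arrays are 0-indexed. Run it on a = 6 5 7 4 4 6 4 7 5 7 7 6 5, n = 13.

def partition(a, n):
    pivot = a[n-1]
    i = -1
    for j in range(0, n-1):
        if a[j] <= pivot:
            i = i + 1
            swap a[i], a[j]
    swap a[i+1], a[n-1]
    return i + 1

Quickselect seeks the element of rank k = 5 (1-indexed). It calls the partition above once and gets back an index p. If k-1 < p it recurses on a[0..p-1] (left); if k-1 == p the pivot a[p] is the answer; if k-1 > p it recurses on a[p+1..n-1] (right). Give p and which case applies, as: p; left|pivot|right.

pivot = a[12] = 5; i = -1
j=0: a[0]=6 > 5 → no swap
j=1: a[1]=5 ≤ 5 → i=0, swap a[0],a[1] → 5 6 7 4 4 6 4 7 5 7 7 6 5
j=2: a[2]=7 > 5 → no swap
j=3: a[3]=4 ≤ 5 → i=1, swap a[1],a[3] → 5 4 7 6 4 6 4 7 5 7 7 6 5
j=4: a[4]=4 ≤ 5 → i=2, swap a[2],a[4] → 5 4 4 6 7 6 4 7 5 7 7 6 5
j=5: a[5]=6 > 5 → no swap
j=6: a[6]=4 ≤ 5 → i=3, swap a[3],a[6] → 5 4 4 4 7 6 6 7 5 7 7 6 5
j=7: a[7]=7 > 5 → no swap
j=8: a[8]=5 ≤ 5 → i=4, swap a[4],a[8] → 5 4 4 4 5 6 6 7 7 7 7 6 5
j=9: a[9]=7 > 5 → no swap
j=10: a[10]=7 > 5 → no swap
j=11: a[11]=6 > 5 → no swap
final swap a[5],a[12] → 5 4 4 4 5 5 6 7 7 7 7 6 6; return 5
p = 5; k-1 = 4 < 5 ⇒ left

5; left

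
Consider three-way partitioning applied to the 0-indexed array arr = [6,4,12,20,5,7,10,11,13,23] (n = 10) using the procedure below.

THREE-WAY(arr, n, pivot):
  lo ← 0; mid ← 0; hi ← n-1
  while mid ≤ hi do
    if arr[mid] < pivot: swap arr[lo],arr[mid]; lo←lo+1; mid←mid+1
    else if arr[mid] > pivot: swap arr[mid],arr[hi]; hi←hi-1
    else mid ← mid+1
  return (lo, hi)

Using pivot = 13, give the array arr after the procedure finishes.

[6,4,12,5,7,10,11,13,23,20]

lo=0 mid=0 hi=9
6<13: swap(0,0), lo=1 mid=1 ⇒ [6,4,12,20,5,7,10,11,13,23]
4<13: swap(1,1), lo=2 mid=2 ⇒ [6,4,12,20,5,7,10,11,13,23]
12<13: swap(2,2), lo=3 mid=3 ⇒ [6,4,12,20,5,7,10,11,13,23]
20>13: swap(3,9), hi=8 ⇒ [6,4,12,23,5,7,10,11,13,20]
23>13: swap(3,8), hi=7 ⇒ [6,4,12,13,5,7,10,11,23,20]
13=13: mid=4
5<13: swap(3,4), lo=4 mid=5 ⇒ [6,4,12,5,13,7,10,11,23,20]
7<13: swap(4,5), lo=5 mid=6 ⇒ [6,4,12,5,7,13,10,11,23,20]
10<13: swap(5,6), lo=6 mid=7 ⇒ [6,4,12,5,7,10,13,11,23,20]
11<13: swap(6,7), lo=7 mid=8 ⇒ [6,4,12,5,7,10,11,13,23,20]
done. lo=7 hi=7; arr=[6,4,12,5,7,10,11,13,23,20]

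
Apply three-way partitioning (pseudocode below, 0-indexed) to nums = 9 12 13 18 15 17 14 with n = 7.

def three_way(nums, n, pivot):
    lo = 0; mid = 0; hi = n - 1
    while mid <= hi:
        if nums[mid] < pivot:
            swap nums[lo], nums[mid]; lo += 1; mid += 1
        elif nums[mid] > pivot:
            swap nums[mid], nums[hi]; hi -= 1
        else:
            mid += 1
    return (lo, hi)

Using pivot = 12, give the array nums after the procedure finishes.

pivot = 12; lo=0, mid=0, hi=6
nums[mid]=9<12: swap nums[0],nums[0]; lo=1,mid=1 → 9 12 13 18 15 17 14
nums[mid]=12=12: mid=2
nums[mid]=13>12: swap nums[2],nums[6]; hi=5 → 9 12 14 18 15 17 13
nums[mid]=14>12: swap nums[2],nums[5]; hi=4 → 9 12 17 18 15 14 13
nums[mid]=17>12: swap nums[2],nums[4]; hi=3 → 9 12 15 18 17 14 13
nums[mid]=15>12: swap nums[2],nums[3]; hi=2 → 9 12 18 15 17 14 13
nums[mid]=18>12: swap nums[2],nums[2]; hi=1 → 9 12 18 15 17 14 13
end: lo=1, hi=1; nums = 9 12 18 15 17 14 13

9 12 18 15 17 14 13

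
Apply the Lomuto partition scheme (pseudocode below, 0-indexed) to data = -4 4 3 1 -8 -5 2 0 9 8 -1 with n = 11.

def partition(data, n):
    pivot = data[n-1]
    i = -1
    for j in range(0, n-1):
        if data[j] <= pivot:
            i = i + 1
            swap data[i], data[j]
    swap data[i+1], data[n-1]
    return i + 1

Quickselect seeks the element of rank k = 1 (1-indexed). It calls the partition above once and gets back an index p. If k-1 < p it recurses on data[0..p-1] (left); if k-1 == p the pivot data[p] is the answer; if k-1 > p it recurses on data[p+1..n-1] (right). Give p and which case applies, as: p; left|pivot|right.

3; left

pivot = data[10] = -1; i = -1
j=0: data[0]=-4 ≤ -1 → i=0, swap data[0],data[0] (no change) → -4 4 3 1 -8 -5 2 0 9 8 -1
j=1: data[1]=4 > -1 → no swap
j=2: data[2]=3 > -1 → no swap
j=3: data[3]=1 > -1 → no swap
j=4: data[4]=-8 ≤ -1 → i=1, swap data[1],data[4] → -4 -8 3 1 4 -5 2 0 9 8 -1
j=5: data[5]=-5 ≤ -1 → i=2, swap data[2],data[5] → -4 -8 -5 1 4 3 2 0 9 8 -1
j=6: data[6]=2 > -1 → no swap
j=7: data[7]=0 > -1 → no swap
j=8: data[8]=9 > -1 → no swap
j=9: data[9]=8 > -1 → no swap
final swap data[3],data[10] → -4 -8 -5 -1 4 3 2 0 9 8 1; return 3
p = 3; k-1 = 0 < 3 ⇒ left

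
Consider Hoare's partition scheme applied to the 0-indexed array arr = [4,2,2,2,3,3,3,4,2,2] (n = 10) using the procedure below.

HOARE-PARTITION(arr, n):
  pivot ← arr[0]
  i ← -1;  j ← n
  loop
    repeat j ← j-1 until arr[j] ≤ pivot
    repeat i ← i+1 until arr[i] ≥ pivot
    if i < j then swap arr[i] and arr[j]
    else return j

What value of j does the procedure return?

7

pivot=4
j stops at 9 (2), i stops at 0 (4); swap ⇒ [2,2,2,2,3,3,3,4,2,4]
j stops at 8 (2), i stops at 7 (4); swap ⇒ [2,2,2,2,3,3,3,2,4,4]
j stops at 7, i stops at 8; i≥j ⇒ return 7. arr=[2,2,2,2,3,3,3,2,4,4]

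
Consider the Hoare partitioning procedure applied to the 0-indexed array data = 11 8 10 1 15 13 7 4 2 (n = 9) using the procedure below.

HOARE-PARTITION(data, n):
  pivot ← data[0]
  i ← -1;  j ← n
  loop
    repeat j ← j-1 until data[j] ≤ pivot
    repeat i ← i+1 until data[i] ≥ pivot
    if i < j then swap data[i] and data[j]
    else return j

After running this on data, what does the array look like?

2 8 10 1 4 7 13 15 11

pivot = data[0] = 11; i = -1, j = 9
j→8 (data[8]=2≤11), i→0 (data[0]=11≥11); i<j, swap → 2 8 10 1 15 13 7 4 11
j→7 (data[7]=4≤11), i→4 (data[4]=15≥11); i<j, swap → 2 8 10 1 4 13 7 15 11
j→6 (data[6]=7≤11), i→5 (data[5]=13≥11); i<j, swap → 2 8 10 1 4 7 13 15 11
j→5, i→6; i≥j, return j=5. data = 2 8 10 1 4 7 13 15 11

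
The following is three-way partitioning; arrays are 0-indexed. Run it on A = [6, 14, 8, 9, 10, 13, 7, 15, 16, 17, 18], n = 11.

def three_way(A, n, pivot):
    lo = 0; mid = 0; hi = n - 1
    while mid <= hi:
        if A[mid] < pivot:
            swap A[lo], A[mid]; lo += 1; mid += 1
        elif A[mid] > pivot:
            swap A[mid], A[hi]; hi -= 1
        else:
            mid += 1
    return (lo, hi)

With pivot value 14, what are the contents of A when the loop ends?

lo=0 mid=0 hi=10
6<14: swap(0,0), lo=1 mid=1 ⇒ [6, 14, 8, 9, 10, 13, 7, 15, 16, 17, 18]
14=14: mid=2
8<14: swap(1,2), lo=2 mid=3 ⇒ [6, 8, 14, 9, 10, 13, 7, 15, 16, 17, 18]
9<14: swap(2,3), lo=3 mid=4 ⇒ [6, 8, 9, 14, 10, 13, 7, 15, 16, 17, 18]
10<14: swap(3,4), lo=4 mid=5 ⇒ [6, 8, 9, 10, 14, 13, 7, 15, 16, 17, 18]
13<14: swap(4,5), lo=5 mid=6 ⇒ [6, 8, 9, 10, 13, 14, 7, 15, 16, 17, 18]
7<14: swap(5,6), lo=6 mid=7 ⇒ [6, 8, 9, 10, 13, 7, 14, 15, 16, 17, 18]
15>14: swap(7,10), hi=9 ⇒ [6, 8, 9, 10, 13, 7, 14, 18, 16, 17, 15]
18>14: swap(7,9), hi=8 ⇒ [6, 8, 9, 10, 13, 7, 14, 17, 16, 18, 15]
17>14: swap(7,8), hi=7 ⇒ [6, 8, 9, 10, 13, 7, 14, 16, 17, 18, 15]
16>14: swap(7,7), hi=6 ⇒ [6, 8, 9, 10, 13, 7, 14, 16, 17, 18, 15]
done. lo=6 hi=6; A=[6, 8, 9, 10, 13, 7, 14, 16, 17, 18, 15]

[6, 8, 9, 10, 13, 7, 14, 16, 17, 18, 15]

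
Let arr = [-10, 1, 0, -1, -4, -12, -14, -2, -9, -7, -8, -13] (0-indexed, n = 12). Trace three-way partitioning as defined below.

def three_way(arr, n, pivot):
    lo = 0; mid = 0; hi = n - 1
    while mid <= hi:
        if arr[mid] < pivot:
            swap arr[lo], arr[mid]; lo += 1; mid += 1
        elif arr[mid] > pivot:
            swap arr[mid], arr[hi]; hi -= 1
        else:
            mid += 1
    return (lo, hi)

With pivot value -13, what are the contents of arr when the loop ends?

pivot = -13; lo=0, mid=0, hi=11
arr[mid]=-10>-13: swap arr[0],arr[11]; hi=10 → [-13, 1, 0, -1, -4, -12, -14, -2, -9, -7, -8, -10]
arr[mid]=-13=-13: mid=1
arr[mid]=1>-13: swap arr[1],arr[10]; hi=9 → [-13, -8, 0, -1, -4, -12, -14, -2, -9, -7, 1, -10]
arr[mid]=-8>-13: swap arr[1],arr[9]; hi=8 → [-13, -7, 0, -1, -4, -12, -14, -2, -9, -8, 1, -10]
arr[mid]=-7>-13: swap arr[1],arr[8]; hi=7 → [-13, -9, 0, -1, -4, -12, -14, -2, -7, -8, 1, -10]
arr[mid]=-9>-13: swap arr[1],arr[7]; hi=6 → [-13, -2, 0, -1, -4, -12, -14, -9, -7, -8, 1, -10]
arr[mid]=-2>-13: swap arr[1],arr[6]; hi=5 → [-13, -14, 0, -1, -4, -12, -2, -9, -7, -8, 1, -10]
arr[mid]=-14<-13: swap arr[0],arr[1]; lo=1,mid=2 → [-14, -13, 0, -1, -4, -12, -2, -9, -7, -8, 1, -10]
arr[mid]=0>-13: swap arr[2],arr[5]; hi=4 → [-14, -13, -12, -1, -4, 0, -2, -9, -7, -8, 1, -10]
arr[mid]=-12>-13: swap arr[2],arr[4]; hi=3 → [-14, -13, -4, -1, -12, 0, -2, -9, -7, -8, 1, -10]
arr[mid]=-4>-13: swap arr[2],arr[3]; hi=2 → [-14, -13, -1, -4, -12, 0, -2, -9, -7, -8, 1, -10]
arr[mid]=-1>-13: swap arr[2],arr[2]; hi=1 → [-14, -13, -1, -4, -12, 0, -2, -9, -7, -8, 1, -10]
end: lo=1, hi=1; arr = [-14, -13, -1, -4, -12, 0, -2, -9, -7, -8, 1, -10]

[-14, -13, -1, -4, -12, 0, -2, -9, -7, -8, 1, -10]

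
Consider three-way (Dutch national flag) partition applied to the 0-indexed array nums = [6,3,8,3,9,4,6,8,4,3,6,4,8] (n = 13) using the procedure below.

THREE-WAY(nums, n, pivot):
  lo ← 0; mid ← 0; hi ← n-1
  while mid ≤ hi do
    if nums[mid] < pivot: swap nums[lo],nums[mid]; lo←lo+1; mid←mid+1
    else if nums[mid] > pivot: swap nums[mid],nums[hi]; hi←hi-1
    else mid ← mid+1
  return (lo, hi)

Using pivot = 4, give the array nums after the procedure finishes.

[3,3,3,4,4,4,8,6,9,6,8,8,6]

pivot = 4; lo=0, mid=0, hi=12
nums[mid]=6>4: swap nums[0],nums[12]; hi=11 → [8,3,8,3,9,4,6,8,4,3,6,4,6]
nums[mid]=8>4: swap nums[0],nums[11]; hi=10 → [4,3,8,3,9,4,6,8,4,3,6,8,6]
nums[mid]=4=4: mid=1
nums[mid]=3<4: swap nums[0],nums[1]; lo=1,mid=2 → [3,4,8,3,9,4,6,8,4,3,6,8,6]
nums[mid]=8>4: swap nums[2],nums[10]; hi=9 → [3,4,6,3,9,4,6,8,4,3,8,8,6]
nums[mid]=6>4: swap nums[2],nums[9]; hi=8 → [3,4,3,3,9,4,6,8,4,6,8,8,6]
nums[mid]=3<4: swap nums[1],nums[2]; lo=2,mid=3 → [3,3,4,3,9,4,6,8,4,6,8,8,6]
nums[mid]=3<4: swap nums[2],nums[3]; lo=3,mid=4 → [3,3,3,4,9,4,6,8,4,6,8,8,6]
nums[mid]=9>4: swap nums[4],nums[8]; hi=7 → [3,3,3,4,4,4,6,8,9,6,8,8,6]
nums[mid]=4=4: mid=5
nums[mid]=4=4: mid=6
nums[mid]=6>4: swap nums[6],nums[7]; hi=6 → [3,3,3,4,4,4,8,6,9,6,8,8,6]
nums[mid]=8>4: swap nums[6],nums[6]; hi=5 → [3,3,3,4,4,4,8,6,9,6,8,8,6]
end: lo=3, hi=5; nums = [3,3,3,4,4,4,8,6,9,6,8,8,6]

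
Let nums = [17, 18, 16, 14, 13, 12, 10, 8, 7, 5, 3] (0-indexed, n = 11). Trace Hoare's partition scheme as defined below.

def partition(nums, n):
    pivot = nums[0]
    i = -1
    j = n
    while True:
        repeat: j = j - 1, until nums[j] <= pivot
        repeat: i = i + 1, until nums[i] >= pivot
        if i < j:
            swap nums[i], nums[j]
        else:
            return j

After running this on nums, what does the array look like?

[3, 5, 16, 14, 13, 12, 10, 8, 7, 18, 17]

pivot = nums[0] = 17; i = -1, j = 11
j→10 (nums[10]=3≤17), i→0 (nums[0]=17≥17); i<j, swap → [3, 18, 16, 14, 13, 12, 10, 8, 7, 5, 17]
j→9 (nums[9]=5≤17), i→1 (nums[1]=18≥17); i<j, swap → [3, 5, 16, 14, 13, 12, 10, 8, 7, 18, 17]
j→8, i→9; i≥j, return j=8. nums = [3, 5, 16, 14, 13, 12, 10, 8, 7, 18, 17]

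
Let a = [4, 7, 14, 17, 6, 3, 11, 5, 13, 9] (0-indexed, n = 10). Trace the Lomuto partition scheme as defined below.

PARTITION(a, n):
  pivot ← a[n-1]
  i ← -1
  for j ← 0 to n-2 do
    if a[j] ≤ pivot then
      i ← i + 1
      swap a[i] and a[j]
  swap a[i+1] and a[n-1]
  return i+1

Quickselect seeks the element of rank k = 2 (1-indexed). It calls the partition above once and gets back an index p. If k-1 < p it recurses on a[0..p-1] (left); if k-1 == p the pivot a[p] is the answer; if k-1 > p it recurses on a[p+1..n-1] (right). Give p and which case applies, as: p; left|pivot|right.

5; left

pivot=9, i=-1
j=0: 4≤9, i=0, swap(0,0) ⇒ [4, 7, 14, 17, 6, 3, 11, 5, 13, 9]
j=1: 7≤9, i=1, swap(1,1) ⇒ [4, 7, 14, 17, 6, 3, 11, 5, 13, 9]
j=2: 14>9, skip
j=3: 17>9, skip
j=4: 6≤9, i=2, swap(2,4) ⇒ [4, 7, 6, 17, 14, 3, 11, 5, 13, 9]
j=5: 3≤9, i=3, swap(3,5) ⇒ [4, 7, 6, 3, 14, 17, 11, 5, 13, 9]
j=6: 11>9, skip
j=7: 5≤9, i=4, swap(4,7) ⇒ [4, 7, 6, 3, 5, 17, 11, 14, 13, 9]
j=8: 13>9, skip
swap(5,9) ⇒ [4, 7, 6, 3, 5, 9, 11, 14, 13, 17]; return 5
p = 5; k-1 = 1 < 5 ⇒ left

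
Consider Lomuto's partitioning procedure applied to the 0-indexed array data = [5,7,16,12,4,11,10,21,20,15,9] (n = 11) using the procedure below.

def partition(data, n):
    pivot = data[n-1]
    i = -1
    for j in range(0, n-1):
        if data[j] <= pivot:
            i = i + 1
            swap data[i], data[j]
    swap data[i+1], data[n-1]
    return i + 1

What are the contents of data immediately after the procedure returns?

pivot = data[10] = 9; i = -1
j=0: data[0]=5 ≤ 9 → i=0, swap data[0],data[0] (no change) → [5,7,16,12,4,11,10,21,20,15,9]
j=1: data[1]=7 ≤ 9 → i=1, swap data[1],data[1] (no change) → [5,7,16,12,4,11,10,21,20,15,9]
j=2: data[2]=16 > 9 → no swap
j=3: data[3]=12 > 9 → no swap
j=4: data[4]=4 ≤ 9 → i=2, swap data[2],data[4] → [5,7,4,12,16,11,10,21,20,15,9]
j=5: data[5]=11 > 9 → no swap
j=6: data[6]=10 > 9 → no swap
j=7: data[7]=21 > 9 → no swap
j=8: data[8]=20 > 9 → no swap
j=9: data[9]=15 > 9 → no swap
final swap data[3],data[10] → [5,7,4,9,16,11,10,21,20,15,12]; return 3

[5,7,4,9,16,11,10,21,20,15,12]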